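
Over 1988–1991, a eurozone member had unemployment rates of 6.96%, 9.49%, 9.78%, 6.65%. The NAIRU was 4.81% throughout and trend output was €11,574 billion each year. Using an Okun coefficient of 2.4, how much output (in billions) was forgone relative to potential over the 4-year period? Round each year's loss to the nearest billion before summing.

€3,789 billion

Year 1988: gap = -2.4 × (6.96 - 4.81) = -5.16%, loss ≈ 11574 × 5.16/100 ≈ 597.
Year 1989: gap = -2.4 × (9.49 - 4.81) = -11.232%, loss ≈ 11574 × 11.232/100 ≈ 1300.
Year 1990: gap = -2.4 × (9.78 - 4.81) = -11.928%, loss ≈ 11574 × 11.928/100 ≈ 1381.
Year 1991: gap = -2.4 × (6.65 - 4.81) = -4.416%, loss ≈ 11574 × 4.416/100 ≈ 511.
Total lost output = 597 + 1300 + 1381 + 511 = 3789 billion.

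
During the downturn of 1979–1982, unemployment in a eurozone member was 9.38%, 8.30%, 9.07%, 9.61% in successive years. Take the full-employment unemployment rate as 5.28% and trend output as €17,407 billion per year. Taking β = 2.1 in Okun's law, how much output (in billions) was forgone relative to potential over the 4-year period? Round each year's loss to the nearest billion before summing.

€5,571 billion

Year 1979: gap = -2.1 × (9.38 - 5.28) = -8.61%, loss ≈ 17407 × 8.61/100 ≈ 1499.
Year 1980: gap = -2.1 × (8.3 - 5.28) = -6.342%, loss ≈ 17407 × 6.342/100 ≈ 1104.
Year 1981: gap = -2.1 × (9.07 - 5.28) = -7.959%, loss ≈ 17407 × 7.959/100 ≈ 1385.
Year 1982: gap = -2.1 × (9.61 - 5.28) = -9.093%, loss ≈ 17407 × 9.093/100 ≈ 1583.
Total lost output = 1499 + 1104 + 1385 + 1583 = 5571 billion.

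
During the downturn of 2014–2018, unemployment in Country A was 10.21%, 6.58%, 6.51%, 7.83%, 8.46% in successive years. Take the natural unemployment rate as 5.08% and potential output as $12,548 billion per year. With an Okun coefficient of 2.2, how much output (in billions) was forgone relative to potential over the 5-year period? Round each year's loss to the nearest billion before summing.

$3,917 billion

Year 2014: gap = -2.2 × (10.21 - 5.08) = -11.286%, loss ≈ 12548 × 11.286/100 ≈ 1416.
Year 2015: gap = -2.2 × (6.58 - 5.08) = -3.3%, loss ≈ 12548 × 3.3/100 ≈ 414.
Year 2016: gap = -2.2 × (6.51 - 5.08) = -3.146%, loss ≈ 12548 × 3.146/100 ≈ 395.
Year 2017: gap = -2.2 × (7.83 - 5.08) = -6.05%, loss ≈ 12548 × 6.05/100 ≈ 759.
Year 2018: gap = -2.2 × (8.46 - 5.08) = -7.436%, loss ≈ 12548 × 7.436/100 ≈ 933.
Total lost output = 1416 + 414 + 395 + 759 + 933 = 3917 billion.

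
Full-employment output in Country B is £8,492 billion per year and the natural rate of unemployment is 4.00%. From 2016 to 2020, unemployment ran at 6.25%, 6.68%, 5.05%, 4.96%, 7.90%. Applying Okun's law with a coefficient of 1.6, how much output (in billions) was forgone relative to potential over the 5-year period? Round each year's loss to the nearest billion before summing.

£1,473 billion

Year 2016: gap = -1.6 × (6.25 - 4) = -3.6%, loss ≈ 8492 × 3.6/100 ≈ 306.
Year 2017: gap = -1.6 × (6.68 - 4) = -4.288%, loss ≈ 8492 × 4.288/100 ≈ 364.
Year 2018: gap = -1.6 × (5.05 - 4) = -1.68%, loss ≈ 8492 × 1.68/100 ≈ 143.
Year 2019: gap = -1.6 × (4.96 - 4) = -1.536%, loss ≈ 8492 × 1.536/100 ≈ 130.
Year 2020: gap = -1.6 × (7.9 - 4) = -6.24%, loss ≈ 8492 × 6.24/100 ≈ 530.
Total lost output = 306 + 364 + 143 + 130 + 530 = 1473 billion.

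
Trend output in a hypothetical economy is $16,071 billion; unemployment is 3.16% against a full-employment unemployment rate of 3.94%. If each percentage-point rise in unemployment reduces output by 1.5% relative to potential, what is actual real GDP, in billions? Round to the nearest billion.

$16,259 billion

Unemployment gap = 3.16 - 3.94 = -0.78 points, so the output gap is -1.5 × (-0.78) = 1.17%.
Actual GDP = 16071 × (1 + 1.17/100) = 16071 × 1.0117 ≈ 16259 billion.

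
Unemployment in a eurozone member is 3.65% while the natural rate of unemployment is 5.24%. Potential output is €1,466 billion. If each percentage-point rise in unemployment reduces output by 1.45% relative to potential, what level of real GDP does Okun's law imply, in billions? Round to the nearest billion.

€1,500 billion

Unemployment gap = 3.65 - 5.24 = -1.59 points, so the output gap is -1.45 × (-1.59) = 2.3055%.
Actual GDP = 1466 × (1 + 2.3055/100) = 1466 × 1.023055 ≈ 1500 billion.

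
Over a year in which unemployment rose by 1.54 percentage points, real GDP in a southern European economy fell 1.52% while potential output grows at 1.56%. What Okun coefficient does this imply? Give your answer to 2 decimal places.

Growth form: g_Y = g_Y* - β × Δu, so β = (g_Y* - g_Y)/Δu.
β = (1.56 + 1.52)/1.54 = 3.08/1.54 = 2.00.

β ≈ 2.00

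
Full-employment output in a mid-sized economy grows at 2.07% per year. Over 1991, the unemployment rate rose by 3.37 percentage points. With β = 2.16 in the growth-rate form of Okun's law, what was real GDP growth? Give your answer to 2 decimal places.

Growth-rate Okun's law: g_Y = g_Y* - β × Δu.
g_Y = 2.07 - 2.16 × (3.37) = 2.07 - 7.2792 = -5.2092%, i.e. -5.21% to 2 d.p.

-5.21%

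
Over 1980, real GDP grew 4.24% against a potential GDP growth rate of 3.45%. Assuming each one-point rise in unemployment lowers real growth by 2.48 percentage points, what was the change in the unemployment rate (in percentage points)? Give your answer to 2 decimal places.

-0.32 percentage points

Growth-rate Okun's law: g_Y = g_Y* - β × Δu, so Δu = (g_Y* - g_Y)/β.
Δu = (3.45 - 4.24)/2.48 = -0.79/2.48 = -0.32 percentage points.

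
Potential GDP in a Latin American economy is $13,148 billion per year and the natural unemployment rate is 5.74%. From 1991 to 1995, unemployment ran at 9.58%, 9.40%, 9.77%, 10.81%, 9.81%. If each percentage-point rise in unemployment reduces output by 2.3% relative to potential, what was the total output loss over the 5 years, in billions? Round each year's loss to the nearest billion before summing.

Year 1991: gap = -2.3 × (9.58 - 5.74) = -8.832%, loss ≈ 13148 × 8.832/100 ≈ 1161.
Year 1992: gap = -2.3 × (9.4 - 5.74) = -8.418%, loss ≈ 13148 × 8.418/100 ≈ 1107.
Year 1993: gap = -2.3 × (9.77 - 5.74) = -9.269%, loss ≈ 13148 × 9.269/100 ≈ 1219.
Year 1994: gap = -2.3 × (10.81 - 5.74) = -11.661%, loss ≈ 13148 × 11.661/100 ≈ 1533.
Year 1995: gap = -2.3 × (9.81 - 5.74) = -9.361%, loss ≈ 13148 × 9.361/100 ≈ 1231.
Total lost output = 1161 + 1107 + 1219 + 1533 + 1231 = 6251 billion.

$6,251 billion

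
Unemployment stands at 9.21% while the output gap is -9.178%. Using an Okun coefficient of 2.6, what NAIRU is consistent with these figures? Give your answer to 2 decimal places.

From Okun's law, u - u* = -(output gap)/β = -(-9.178)/2.6 = 3.53 points.
So u* = 9.21 - 3.53 = 5.68%.

5.68%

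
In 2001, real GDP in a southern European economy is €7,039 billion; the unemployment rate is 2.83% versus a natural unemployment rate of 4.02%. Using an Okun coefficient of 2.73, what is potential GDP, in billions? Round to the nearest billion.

Unemployment gap = 2.83 - 4.02 = -1.19 points, so output gap = -2.73 × (-1.19) = 3.2487%.
Since Y = Y* × (1 + gap/100), Y* = 7039/1.032487 ≈ 6818 billion.

€6,818 billion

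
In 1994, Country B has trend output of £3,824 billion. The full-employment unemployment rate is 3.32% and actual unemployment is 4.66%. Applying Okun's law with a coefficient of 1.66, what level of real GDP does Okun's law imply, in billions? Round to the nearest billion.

£3,739 billion

Unemployment gap = 4.66 - 3.32 = 1.34 points, so the output gap is -1.66 × 1.34 = -2.2244%.
Actual GDP = 3824 × (1 - 2.2244/100) = 3824 × 0.977756 ≈ 3739 billion.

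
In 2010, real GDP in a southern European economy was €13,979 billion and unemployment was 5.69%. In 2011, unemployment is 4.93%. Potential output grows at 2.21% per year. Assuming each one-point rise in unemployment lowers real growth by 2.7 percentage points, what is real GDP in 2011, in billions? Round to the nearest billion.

Δu = 4.93 - 5.69 = -0.76 points.
Okun's law (growth form): g_Y = g_Y* - β × Δu = 2.21 - 2.7 × (-0.76) = 2.21 + 2.052 = 4.262%.
Real GDP in the next year = 13979 × (1 + 4.262/100) = 13979 × 1.04262 ≈ 14575 billion.

€14,575 billion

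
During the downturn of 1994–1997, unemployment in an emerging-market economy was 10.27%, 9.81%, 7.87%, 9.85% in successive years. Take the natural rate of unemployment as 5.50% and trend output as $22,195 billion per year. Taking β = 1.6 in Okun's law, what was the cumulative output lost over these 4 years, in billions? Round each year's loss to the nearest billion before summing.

$5,612 billion

Year 1994: gap = -1.6 × (10.27 - 5.5) = -7.632%, loss ≈ 22195 × 7.632/100 ≈ 1694.
Year 1995: gap = -1.6 × (9.81 - 5.5) = -6.896%, loss ≈ 22195 × 6.896/100 ≈ 1531.
Year 1996: gap = -1.6 × (7.87 - 5.5) = -3.792%, loss ≈ 22195 × 3.792/100 ≈ 842.
Year 1997: gap = -1.6 × (9.85 - 5.5) = -6.96%, loss ≈ 22195 × 6.96/100 ≈ 1545.
Total lost output = 1694 + 1531 + 842 + 1545 = 5612 billion.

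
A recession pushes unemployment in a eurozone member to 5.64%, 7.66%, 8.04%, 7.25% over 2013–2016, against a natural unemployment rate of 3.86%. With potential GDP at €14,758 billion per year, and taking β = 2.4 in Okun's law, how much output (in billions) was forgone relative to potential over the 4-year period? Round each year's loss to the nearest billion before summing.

Year 2013: gap = -2.4 × (5.64 - 3.86) = -4.272%, loss ≈ 14758 × 4.272/100 ≈ 630.
Year 2014: gap = -2.4 × (7.66 - 3.86) = -9.12%, loss ≈ 14758 × 9.12/100 ≈ 1346.
Year 2015: gap = -2.4 × (8.04 - 3.86) = -10.032%, loss ≈ 14758 × 10.032/100 ≈ 1481.
Year 2016: gap = -2.4 × (7.25 - 3.86) = -8.136%, loss ≈ 14758 × 8.136/100 ≈ 1201.
Total lost output = 630 + 1346 + 1481 + 1201 = 4658 billion.

€4,658 billion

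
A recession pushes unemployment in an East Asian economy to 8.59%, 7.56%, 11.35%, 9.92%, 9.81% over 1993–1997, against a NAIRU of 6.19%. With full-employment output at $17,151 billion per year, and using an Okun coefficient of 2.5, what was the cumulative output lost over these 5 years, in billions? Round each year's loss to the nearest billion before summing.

Year 1993: gap = -2.5 × (8.59 - 6.19) = -6%, loss ≈ 17151 × 6/100 ≈ 1029.
Year 1994: gap = -2.5 × (7.56 - 6.19) = -3.425%, loss ≈ 17151 × 3.425/100 ≈ 587.
Year 1995: gap = -2.5 × (11.35 - 6.19) = -12.9%, loss ≈ 17151 × 12.9/100 ≈ 2212.
Year 1996: gap = -2.5 × (9.92 - 6.19) = -9.325%, loss ≈ 17151 × 9.325/100 ≈ 1599.
Year 1997: gap = -2.5 × (9.81 - 6.19) = -9.05%, loss ≈ 17151 × 9.05/100 ≈ 1552.
Total lost output = 1029 + 587 + 2212 + 1599 + 1552 = 6979 billion.

$6,979 billion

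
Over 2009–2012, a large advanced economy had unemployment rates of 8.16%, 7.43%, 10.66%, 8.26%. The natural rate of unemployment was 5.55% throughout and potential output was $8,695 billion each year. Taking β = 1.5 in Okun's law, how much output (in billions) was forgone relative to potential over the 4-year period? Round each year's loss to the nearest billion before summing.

$1,604 billion

Year 2009: gap = -1.5 × (8.16 - 5.55) = -3.915%, loss ≈ 8695 × 3.915/100 ≈ 340.
Year 2010: gap = -1.5 × (7.43 - 5.55) = -2.82%, loss ≈ 8695 × 2.82/100 ≈ 245.
Year 2011: gap = -1.5 × (10.66 - 5.55) = -7.665%, loss ≈ 8695 × 7.665/100 ≈ 666.
Year 2012: gap = -1.5 × (8.26 - 5.55) = -4.065%, loss ≈ 8695 × 4.065/100 ≈ 353.
Total lost output = 340 + 245 + 666 + 353 = 1604 billion.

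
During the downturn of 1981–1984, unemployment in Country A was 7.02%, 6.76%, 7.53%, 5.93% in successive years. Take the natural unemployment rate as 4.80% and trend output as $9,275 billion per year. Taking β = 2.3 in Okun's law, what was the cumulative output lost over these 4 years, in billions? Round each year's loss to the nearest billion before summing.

$1,715 billion

Year 1981: gap = -2.3 × (7.02 - 4.8) = -5.106%, loss ≈ 9275 × 5.106/100 ≈ 474.
Year 1982: gap = -2.3 × (6.76 - 4.8) = -4.508%, loss ≈ 9275 × 4.508/100 ≈ 418.
Year 1983: gap = -2.3 × (7.53 - 4.8) = -6.279%, loss ≈ 9275 × 6.279/100 ≈ 582.
Year 1984: gap = -2.3 × (5.93 - 4.8) = -2.599%, loss ≈ 9275 × 2.599/100 ≈ 241.
Total lost output = 474 + 418 + 582 + 241 = 1715 billion.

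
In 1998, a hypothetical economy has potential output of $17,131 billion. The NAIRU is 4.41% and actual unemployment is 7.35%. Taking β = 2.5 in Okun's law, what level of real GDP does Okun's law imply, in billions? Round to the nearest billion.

$15,872 billion

Unemployment gap = 7.35 - 4.41 = 2.94 points, so the output gap is -2.5 × 2.94 = -7.35%.
Actual GDP = 17131 × (1 - 7.35/100) = 17131 × 0.9265 ≈ 15872 billion.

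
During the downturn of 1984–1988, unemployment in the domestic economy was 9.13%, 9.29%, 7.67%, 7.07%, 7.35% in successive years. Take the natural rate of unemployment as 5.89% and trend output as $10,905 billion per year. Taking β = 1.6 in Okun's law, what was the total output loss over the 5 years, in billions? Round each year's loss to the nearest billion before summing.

$1,930 billion

Year 1984: gap = -1.6 × (9.13 - 5.89) = -5.184%, loss ≈ 10905 × 5.184/100 ≈ 565.
Year 1985: gap = -1.6 × (9.29 - 5.89) = -5.44%, loss ≈ 10905 × 5.44/100 ≈ 593.
Year 1986: gap = -1.6 × (7.67 - 5.89) = -2.848%, loss ≈ 10905 × 2.848/100 ≈ 311.
Year 1987: gap = -1.6 × (7.07 - 5.89) = -1.888%, loss ≈ 10905 × 1.888/100 ≈ 206.
Year 1988: gap = -1.6 × (7.35 - 5.89) = -2.336%, loss ≈ 10905 × 2.336/100 ≈ 255.
Total lost output = 565 + 593 + 311 + 206 + 255 = 1930 billion.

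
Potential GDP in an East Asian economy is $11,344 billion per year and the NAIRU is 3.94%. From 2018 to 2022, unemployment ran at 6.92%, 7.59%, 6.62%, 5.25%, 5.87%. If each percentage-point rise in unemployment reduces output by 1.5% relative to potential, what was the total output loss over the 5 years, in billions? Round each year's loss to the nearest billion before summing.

Year 2018: gap = -1.5 × (6.92 - 3.94) = -4.47%, loss ≈ 11344 × 4.47/100 ≈ 507.
Year 2019: gap = -1.5 × (7.59 - 3.94) = -5.475%, loss ≈ 11344 × 5.475/100 ≈ 621.
Year 2020: gap = -1.5 × (6.62 - 3.94) = -4.02%, loss ≈ 11344 × 4.02/100 ≈ 456.
Year 2021: gap = -1.5 × (5.25 - 3.94) = -1.965%, loss ≈ 11344 × 1.965/100 ≈ 223.
Year 2022: gap = -1.5 × (5.87 - 3.94) = -2.895%, loss ≈ 11344 × 2.895/100 ≈ 328.
Total lost output = 507 + 621 + 456 + 223 + 328 = 2135 billion.

$2,135 billion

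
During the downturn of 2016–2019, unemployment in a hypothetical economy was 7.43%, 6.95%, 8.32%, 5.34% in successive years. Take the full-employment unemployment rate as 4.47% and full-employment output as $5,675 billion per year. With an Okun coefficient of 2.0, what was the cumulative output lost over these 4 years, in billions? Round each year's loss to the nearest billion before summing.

$1,153 billion

Year 2016: gap = -2.0 × (7.43 - 4.47) = -5.92%, loss ≈ 5675 × 5.92/100 ≈ 336.
Year 2017: gap = -2.0 × (6.95 - 4.47) = -4.96%, loss ≈ 5675 × 4.96/100 ≈ 281.
Year 2018: gap = -2.0 × (8.32 - 4.47) = -7.7%, loss ≈ 5675 × 7.7/100 ≈ 437.
Year 2019: gap = -2.0 × (5.34 - 4.47) = -1.74%, loss ≈ 5675 × 1.74/100 ≈ 99.
Total lost output = 336 + 281 + 437 + 99 = 1153 billion.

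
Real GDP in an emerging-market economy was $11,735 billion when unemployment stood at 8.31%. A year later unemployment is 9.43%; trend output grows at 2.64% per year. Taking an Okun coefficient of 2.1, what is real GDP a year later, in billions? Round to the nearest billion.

Δu = 9.43 - 8.31 = 1.12 points.
Okun's law (growth form): g_Y = g_Y* - β × Δu = 2.64 - 2.1 × (1.12) = 2.64 - 2.352 = 0.288%.
Real GDP in the next year = 11735 × (1 + 0.288/100) = 11735 × 1.00288 ≈ 11769 billion.

$11,769 billion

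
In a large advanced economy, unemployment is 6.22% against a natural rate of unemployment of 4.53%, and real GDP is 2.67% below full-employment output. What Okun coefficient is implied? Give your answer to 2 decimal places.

Okun's law: output gap = -β × (u - u*).
-2.67 = -β × (6.22 - 4.53) = -β × 1.69, so β = 2.67/1.69 = 1.58.

β ≈ 1.58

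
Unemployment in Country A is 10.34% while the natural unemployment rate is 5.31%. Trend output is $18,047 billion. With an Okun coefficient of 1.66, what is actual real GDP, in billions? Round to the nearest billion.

Unemployment gap = 10.34 - 5.31 = 5.03 points, so the output gap is -1.66 × 5.03 = -8.3498%.
Actual GDP = 18047 × (1 - 8.3498/100) = 18047 × 0.916502 ≈ 16540 billion.

$16,540 billion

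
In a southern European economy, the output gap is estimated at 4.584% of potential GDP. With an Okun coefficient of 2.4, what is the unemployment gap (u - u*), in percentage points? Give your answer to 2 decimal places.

-1.91 percentage points

Okun's law: output gap = -β × (u - u*), so u - u* = -(output gap)/β.
u - u* = -(4.584)/2.4 = -1.91 percentage points.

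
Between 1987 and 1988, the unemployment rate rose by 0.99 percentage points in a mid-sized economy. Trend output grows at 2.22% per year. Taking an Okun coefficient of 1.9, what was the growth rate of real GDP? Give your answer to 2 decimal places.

Growth-rate Okun's law: g_Y = g_Y* - β × Δu.
g_Y = 2.22 - 1.9 × (0.99) = 2.22 - 1.881 = 0.339%, i.e. 0.34% to 2 d.p.

0.34%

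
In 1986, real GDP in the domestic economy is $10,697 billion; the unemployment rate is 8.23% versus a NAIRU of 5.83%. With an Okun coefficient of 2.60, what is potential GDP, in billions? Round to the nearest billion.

$11,409 billion

Unemployment gap = 8.23 - 5.83 = 2.4 points, so output gap = -2.6 × 2.4 = -6.24%.
Since Y = Y* × (1 + gap/100), Y* = 10697/0.9376 ≈ 11409 billion.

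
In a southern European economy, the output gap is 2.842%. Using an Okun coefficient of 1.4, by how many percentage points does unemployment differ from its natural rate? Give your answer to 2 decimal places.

Okun's law: output gap = -β × (u - u*), so u - u* = -(output gap)/β.
u - u* = -(2.842)/1.4 = -2.03 percentage points.

-2.03 percentage points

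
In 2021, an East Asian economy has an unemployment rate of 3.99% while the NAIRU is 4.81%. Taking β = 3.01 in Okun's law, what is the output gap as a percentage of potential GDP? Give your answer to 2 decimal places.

2.47%

The unemployment gap is 3.99 - 4.81 = -0.82 percentage points.
Okun's law gives an output gap of -3.01 × (-0.82) = 2.4682%, i.e. 2.47% above potential.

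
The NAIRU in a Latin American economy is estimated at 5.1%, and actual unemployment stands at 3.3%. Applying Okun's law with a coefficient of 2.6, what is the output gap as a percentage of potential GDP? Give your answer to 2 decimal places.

4.68%

The unemployment gap is 3.3 - 5.1 = -1.8 percentage points.
Okun's law gives an output gap of -2.6 × (-1.8) = 4.68%, i.e. 4.68% above potential.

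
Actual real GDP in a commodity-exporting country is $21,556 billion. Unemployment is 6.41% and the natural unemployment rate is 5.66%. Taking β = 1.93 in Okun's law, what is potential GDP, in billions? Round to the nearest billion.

$21,873 billion

Unemployment gap = 6.41 - 5.66 = 0.75 points, so output gap = -1.93 × 0.75 = -1.4475%.
Since Y = Y* × (1 + gap/100), Y* = 21556/0.985525 ≈ 21873 billion.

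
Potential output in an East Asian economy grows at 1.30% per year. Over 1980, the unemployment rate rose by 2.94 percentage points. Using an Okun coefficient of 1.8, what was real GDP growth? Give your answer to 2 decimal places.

-3.99%

Growth-rate Okun's law: g_Y = g_Y* - β × Δu.
g_Y = 1.30 - 1.8 × (2.94) = 1.3 - 5.292 = -3.992%, i.e. -3.99% to 2 d.p.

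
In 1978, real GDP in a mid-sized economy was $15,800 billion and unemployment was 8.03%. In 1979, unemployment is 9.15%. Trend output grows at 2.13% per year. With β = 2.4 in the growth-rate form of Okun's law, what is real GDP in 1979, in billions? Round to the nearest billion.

Δu = 9.15 - 8.03 = 1.12 points.
Okun's law (growth form): g_Y = g_Y* - β × Δu = 2.13 - 2.4 × (1.12) = 2.13 - 2.688 = -0.558%.
Real GDP in the next year = 15800 × (1 - 0.558/100) = 15800 × 0.99442 ≈ 15712 billion.

$15,712 billion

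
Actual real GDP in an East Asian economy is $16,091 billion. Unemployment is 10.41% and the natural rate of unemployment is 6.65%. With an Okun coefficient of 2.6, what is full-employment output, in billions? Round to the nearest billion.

$17,835 billion

Unemployment gap = 10.41 - 6.65 = 3.76 points, so output gap = -2.6 × 3.76 = -9.776%.
Since Y = Y* × (1 + gap/100), Y* = 16091/0.90224 ≈ 17835 billion.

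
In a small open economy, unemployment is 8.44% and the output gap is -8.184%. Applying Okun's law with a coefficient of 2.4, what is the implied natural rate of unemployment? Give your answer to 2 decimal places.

From Okun's law, u - u* = -(output gap)/β = -(-8.184)/2.4 = 3.41 points.
So u* = 8.44 - 3.41 = 5.03%.

5.03%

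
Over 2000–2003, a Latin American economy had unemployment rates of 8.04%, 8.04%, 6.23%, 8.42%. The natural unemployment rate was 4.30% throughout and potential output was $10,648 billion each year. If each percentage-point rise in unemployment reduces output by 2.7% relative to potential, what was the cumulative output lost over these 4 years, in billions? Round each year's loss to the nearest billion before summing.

Year 2000: gap = -2.7 × (8.04 - 4.3) = -10.098%, loss ≈ 10648 × 10.098/100 ≈ 1075.
Year 2001: gap = -2.7 × (8.04 - 4.3) = -10.098%, loss ≈ 10648 × 10.098/100 ≈ 1075.
Year 2002: gap = -2.7 × (6.23 - 4.3) = -5.211%, loss ≈ 10648 × 5.211/100 ≈ 555.
Year 2003: gap = -2.7 × (8.42 - 4.3) = -11.124%, loss ≈ 10648 × 11.124/100 ≈ 1184.
Total lost output = 1075 + 1075 + 555 + 1184 = 3889 billion.

$3,889 billion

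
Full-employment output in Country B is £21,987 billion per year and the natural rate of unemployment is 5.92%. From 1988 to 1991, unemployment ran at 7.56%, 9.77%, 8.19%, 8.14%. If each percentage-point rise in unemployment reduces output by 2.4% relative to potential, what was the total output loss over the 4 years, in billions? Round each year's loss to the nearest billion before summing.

Year 1988: gap = -2.4 × (7.56 - 5.92) = -3.936%, loss ≈ 21987 × 3.936/100 ≈ 865.
Year 1989: gap = -2.4 × (9.77 - 5.92) = -9.24%, loss ≈ 21987 × 9.24/100 ≈ 2032.
Year 1990: gap = -2.4 × (8.19 - 5.92) = -5.448%, loss ≈ 21987 × 5.448/100 ≈ 1198.
Year 1991: gap = -2.4 × (8.14 - 5.92) = -5.328%, loss ≈ 21987 × 5.328/100 ≈ 1171.
Total lost output = 865 + 2032 + 1198 + 1171 = 5266 billion.

£5,266 billion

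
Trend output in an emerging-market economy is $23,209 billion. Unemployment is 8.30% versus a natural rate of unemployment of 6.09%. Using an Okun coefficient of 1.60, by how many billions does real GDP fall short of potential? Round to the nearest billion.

Output gap = -1.60 × (8.3 - 6.09) = -1.6 × 2.21 = -3.536%.
Actual GDP ≈ 23209 × 0.96464 ≈ 22388 billion, so the shortfall is 23209 - 22388 = 821 billion.

$821 billion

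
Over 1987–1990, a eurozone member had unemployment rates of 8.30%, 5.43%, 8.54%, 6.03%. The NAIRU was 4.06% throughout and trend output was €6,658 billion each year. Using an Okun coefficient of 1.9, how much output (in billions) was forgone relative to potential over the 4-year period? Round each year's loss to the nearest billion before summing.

Year 1987: gap = -1.9 × (8.3 - 4.06) = -8.056%, loss ≈ 6658 × 8.056/100 ≈ 536.
Year 1988: gap = -1.9 × (5.43 - 4.06) = -2.603%, loss ≈ 6658 × 2.603/100 ≈ 173.
Year 1989: gap = -1.9 × (8.54 - 4.06) = -8.512%, loss ≈ 6658 × 8.512/100 ≈ 567.
Year 1990: gap = -1.9 × (6.03 - 4.06) = -3.743%, loss ≈ 6658 × 3.743/100 ≈ 249.
Total lost output = 536 + 173 + 567 + 249 = 1525 billion.

€1,525 billion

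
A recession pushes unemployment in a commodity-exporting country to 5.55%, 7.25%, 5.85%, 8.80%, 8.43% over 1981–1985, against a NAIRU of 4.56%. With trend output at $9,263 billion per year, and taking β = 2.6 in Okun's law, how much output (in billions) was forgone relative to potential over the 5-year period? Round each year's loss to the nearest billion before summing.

$3,150 billion

Year 1981: gap = -2.6 × (5.55 - 4.56) = -2.574%, loss ≈ 9263 × 2.574/100 ≈ 238.
Year 1982: gap = -2.6 × (7.25 - 4.56) = -6.994%, loss ≈ 9263 × 6.994/100 ≈ 648.
Year 1983: gap = -2.6 × (5.85 - 4.56) = -3.354%, loss ≈ 9263 × 3.354/100 ≈ 311.
Year 1984: gap = -2.6 × (8.8 - 4.56) = -11.024%, loss ≈ 9263 × 11.024/100 ≈ 1021.
Year 1985: gap = -2.6 × (8.43 - 4.56) = -10.062%, loss ≈ 9263 × 10.062/100 ≈ 932.
Total lost output = 238 + 648 + 311 + 1021 + 932 = 3150 billion.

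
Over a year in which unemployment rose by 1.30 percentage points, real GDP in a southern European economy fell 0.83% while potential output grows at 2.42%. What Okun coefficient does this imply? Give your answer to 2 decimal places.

β ≈ 2.50

Growth form: g_Y = g_Y* - β × Δu, so β = (g_Y* - g_Y)/Δu.
β = (2.42 + 0.83)/1.30 = 3.25/1.30 = 2.50.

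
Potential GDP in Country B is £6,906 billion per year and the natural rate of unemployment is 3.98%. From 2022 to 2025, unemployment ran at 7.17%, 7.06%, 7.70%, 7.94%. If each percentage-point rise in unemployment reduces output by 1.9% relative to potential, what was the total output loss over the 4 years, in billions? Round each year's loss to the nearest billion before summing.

£1,831 billion

Year 2022: gap = -1.9 × (7.17 - 3.98) = -6.061%, loss ≈ 6906 × 6.061/100 ≈ 419.
Year 2023: gap = -1.9 × (7.06 - 3.98) = -5.852%, loss ≈ 6906 × 5.852/100 ≈ 404.
Year 2024: gap = -1.9 × (7.7 - 3.98) = -7.068%, loss ≈ 6906 × 7.068/100 ≈ 488.
Year 2025: gap = -1.9 × (7.94 - 3.98) = -7.524%, loss ≈ 6906 × 7.524/100 ≈ 520.
Total lost output = 419 + 404 + 488 + 520 = 1831 billion.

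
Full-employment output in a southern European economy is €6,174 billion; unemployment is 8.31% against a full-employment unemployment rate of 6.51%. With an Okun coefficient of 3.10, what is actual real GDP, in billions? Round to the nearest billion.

Unemployment gap = 8.31 - 6.51 = 1.8 points, so the output gap is -3.1 × 1.8 = -5.58%.
Actual GDP = 6174 × (1 - 5.58/100) = 6174 × 0.9442 ≈ 5829 billion.

€5,829 billion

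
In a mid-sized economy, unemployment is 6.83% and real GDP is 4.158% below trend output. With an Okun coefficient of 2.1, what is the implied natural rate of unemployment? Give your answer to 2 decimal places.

From Okun's law, u - u* = -(output gap)/β = -(-4.158)/2.1 = 1.98 points.
So u* = 6.83 - 1.98 = 4.85%.

4.85%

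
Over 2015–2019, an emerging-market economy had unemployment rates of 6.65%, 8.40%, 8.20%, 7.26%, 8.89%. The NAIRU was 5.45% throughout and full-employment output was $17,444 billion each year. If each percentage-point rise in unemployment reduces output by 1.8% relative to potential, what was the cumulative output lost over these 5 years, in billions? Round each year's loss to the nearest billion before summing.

Year 2015: gap = -1.8 × (6.65 - 5.45) = -2.16%, loss ≈ 17444 × 2.16/100 ≈ 377.
Year 2016: gap = -1.8 × (8.4 - 5.45) = -5.31%, loss ≈ 17444 × 5.31/100 ≈ 926.
Year 2017: gap = -1.8 × (8.2 - 5.45) = -4.95%, loss ≈ 17444 × 4.95/100 ≈ 863.
Year 2018: gap = -1.8 × (7.26 - 5.45) = -3.258%, loss ≈ 17444 × 3.258/100 ≈ 568.
Year 2019: gap = -1.8 × (8.89 - 5.45) = -6.192%, loss ≈ 17444 × 6.192/100 ≈ 1080.
Total lost output = 377 + 926 + 863 + 568 + 1080 = 3814 billion.

$3,814 billion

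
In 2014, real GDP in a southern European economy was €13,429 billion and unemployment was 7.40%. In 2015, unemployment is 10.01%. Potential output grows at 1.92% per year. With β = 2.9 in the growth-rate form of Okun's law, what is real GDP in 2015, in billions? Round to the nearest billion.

Δu = 10.01 - 7.4 = 2.61 points.
Okun's law (growth form): g_Y = g_Y* - β × Δu = 1.92 - 2.9 × (2.61) = 1.92 - 7.569 = -5.649%.
Real GDP in the next year = 13429 × (1 - 5.649/100) = 13429 × 0.94351 ≈ 12670 billion.

€12,670 billion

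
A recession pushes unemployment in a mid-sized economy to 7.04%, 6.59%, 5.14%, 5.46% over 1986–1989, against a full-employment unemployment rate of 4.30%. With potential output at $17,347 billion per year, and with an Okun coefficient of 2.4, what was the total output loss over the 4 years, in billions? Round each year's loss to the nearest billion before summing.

Year 1986: gap = -2.4 × (7.04 - 4.3) = -6.576%, loss ≈ 17347 × 6.576/100 ≈ 1141.
Year 1987: gap = -2.4 × (6.59 - 4.3) = -5.496%, loss ≈ 17347 × 5.496/100 ≈ 953.
Year 1988: gap = -2.4 × (5.14 - 4.3) = -2.016%, loss ≈ 17347 × 2.016/100 ≈ 350.
Year 1989: gap = -2.4 × (5.46 - 4.3) = -2.784%, loss ≈ 17347 × 2.784/100 ≈ 483.
Total lost output = 1141 + 953 + 350 + 483 = 2927 billion.

$2,927 billion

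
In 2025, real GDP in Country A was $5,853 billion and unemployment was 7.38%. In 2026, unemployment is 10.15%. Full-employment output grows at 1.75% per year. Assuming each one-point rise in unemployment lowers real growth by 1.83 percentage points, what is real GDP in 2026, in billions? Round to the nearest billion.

$5,659 billion

Δu = 10.15 - 7.38 = 2.77 points.
Okun's law (growth form): g_Y = g_Y* - β × Δu = 1.75 - 1.83 × (2.77) = 1.75 - 5.0691 = -3.3191%.
Real GDP in the next year = 5853 × (1 - 3.3191/100) = 5853 × 0.966809 ≈ 5659 billion.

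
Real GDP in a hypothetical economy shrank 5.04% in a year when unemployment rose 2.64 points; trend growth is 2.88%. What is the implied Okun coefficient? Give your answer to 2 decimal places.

Growth form: g_Y = g_Y* - β × Δu, so β = (g_Y* - g_Y)/Δu.
β = (2.88 + 5.04)/2.64 = 7.92/2.64 = 3.00.

β ≈ 3.00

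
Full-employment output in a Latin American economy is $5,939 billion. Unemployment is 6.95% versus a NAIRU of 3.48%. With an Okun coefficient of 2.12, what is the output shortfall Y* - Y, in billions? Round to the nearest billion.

$437 billion

Output gap = -2.12 × (6.95 - 3.48) = -2.12 × 3.47 = -7.3564%.
Actual GDP ≈ 5939 × 0.926436 ≈ 5502 billion, so the shortfall is 5939 - 5502 = 437 billion.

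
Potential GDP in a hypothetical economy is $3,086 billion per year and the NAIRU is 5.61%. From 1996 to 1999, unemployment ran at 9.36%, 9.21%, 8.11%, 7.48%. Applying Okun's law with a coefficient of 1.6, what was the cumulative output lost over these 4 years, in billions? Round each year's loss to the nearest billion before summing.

Year 1996: gap = -1.6 × (9.36 - 5.61) = -6%, loss ≈ 3086 × 6/100 ≈ 185.
Year 1997: gap = -1.6 × (9.21 - 5.61) = -5.76%, loss ≈ 3086 × 5.76/100 ≈ 178.
Year 1998: gap = -1.6 × (8.11 - 5.61) = -4%, loss ≈ 3086 × 4/100 ≈ 123.
Year 1999: gap = -1.6 × (7.48 - 5.61) = -2.992%, loss ≈ 3086 × 2.992/100 ≈ 92.
Total lost output = 185 + 178 + 123 + 92 = 578 billion.

$578 billion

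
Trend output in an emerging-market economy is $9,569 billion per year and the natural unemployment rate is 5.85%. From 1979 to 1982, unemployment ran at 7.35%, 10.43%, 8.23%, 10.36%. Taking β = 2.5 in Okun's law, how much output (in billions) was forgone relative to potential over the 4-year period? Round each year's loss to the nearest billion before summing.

$3,103 billion

Year 1979: gap = -2.5 × (7.35 - 5.85) = -3.75%, loss ≈ 9569 × 3.75/100 ≈ 359.
Year 1980: gap = -2.5 × (10.43 - 5.85) = -11.45%, loss ≈ 9569 × 11.45/100 ≈ 1096.
Year 1981: gap = -2.5 × (8.23 - 5.85) = -5.95%, loss ≈ 9569 × 5.95/100 ≈ 569.
Year 1982: gap = -2.5 × (10.36 - 5.85) = -11.275%, loss ≈ 9569 × 11.275/100 ≈ 1079.
Total lost output = 359 + 1096 + 569 + 1079 = 3103 billion.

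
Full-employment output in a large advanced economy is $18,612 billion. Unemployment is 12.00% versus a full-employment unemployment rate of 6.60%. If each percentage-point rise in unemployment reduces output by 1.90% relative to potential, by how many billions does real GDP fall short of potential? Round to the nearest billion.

Output gap = -1.90 × (12 - 6.6) = -1.9 × 5.4 = -10.26%.
Actual GDP ≈ 18612 × 0.8974 ≈ 16702 billion, so the shortfall is 18612 - 16702 = 1910 billion.

$1,910 billion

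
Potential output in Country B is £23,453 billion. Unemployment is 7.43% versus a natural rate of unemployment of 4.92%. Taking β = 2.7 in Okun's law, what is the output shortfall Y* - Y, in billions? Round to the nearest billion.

Output gap = -2.7 × (7.43 - 4.92) = -2.7 × 2.51 = -6.777%.
Actual GDP ≈ 23453 × 0.93223 ≈ 21864 billion, so the shortfall is 23453 - 21864 = 1589 billion.

£1,589 billion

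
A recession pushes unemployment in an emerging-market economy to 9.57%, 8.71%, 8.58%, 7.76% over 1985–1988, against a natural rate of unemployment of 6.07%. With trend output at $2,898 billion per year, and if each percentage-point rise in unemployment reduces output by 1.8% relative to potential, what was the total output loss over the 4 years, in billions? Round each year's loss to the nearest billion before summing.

Year 1985: gap = -1.8 × (9.57 - 6.07) = -6.3%, loss ≈ 2898 × 6.3/100 ≈ 183.
Year 1986: gap = -1.8 × (8.71 - 6.07) = -4.752%, loss ≈ 2898 × 4.752/100 ≈ 138.
Year 1987: gap = -1.8 × (8.58 - 6.07) = -4.518%, loss ≈ 2898 × 4.518/100 ≈ 131.
Year 1988: gap = -1.8 × (7.76 - 6.07) = -3.042%, loss ≈ 2898 × 3.042/100 ≈ 88.
Total lost output = 183 + 138 + 131 + 88 = 540 billion.

$540 billion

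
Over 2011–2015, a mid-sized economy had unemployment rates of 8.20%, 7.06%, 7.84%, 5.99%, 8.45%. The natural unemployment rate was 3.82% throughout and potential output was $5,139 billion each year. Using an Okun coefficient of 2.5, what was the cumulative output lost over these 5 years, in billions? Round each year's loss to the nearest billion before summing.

Year 2011: gap = -2.5 × (8.2 - 3.82) = -10.95%, loss ≈ 5139 × 10.95/100 ≈ 563.
Year 2012: gap = -2.5 × (7.06 - 3.82) = -8.1%, loss ≈ 5139 × 8.1/100 ≈ 416.
Year 2013: gap = -2.5 × (7.84 - 3.82) = -10.05%, loss ≈ 5139 × 10.05/100 ≈ 516.
Year 2014: gap = -2.5 × (5.99 - 3.82) = -5.425%, loss ≈ 5139 × 5.425/100 ≈ 279.
Year 2015: gap = -2.5 × (8.45 - 3.82) = -11.575%, loss ≈ 5139 × 11.575/100 ≈ 595.
Total lost output = 563 + 416 + 516 + 279 + 595 = 2369 billion.

$2,369 billion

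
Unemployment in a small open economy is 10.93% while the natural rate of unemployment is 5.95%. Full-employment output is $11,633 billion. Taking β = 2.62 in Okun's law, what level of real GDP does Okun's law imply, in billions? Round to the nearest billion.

Unemployment gap = 10.93 - 5.95 = 4.98 points, so the output gap is -2.62 × 4.98 = -13.0476%.
Actual GDP = 11633 × (1 - 13.0476/100) = 11633 × 0.869524 ≈ 10115 billion.

$10,115 billion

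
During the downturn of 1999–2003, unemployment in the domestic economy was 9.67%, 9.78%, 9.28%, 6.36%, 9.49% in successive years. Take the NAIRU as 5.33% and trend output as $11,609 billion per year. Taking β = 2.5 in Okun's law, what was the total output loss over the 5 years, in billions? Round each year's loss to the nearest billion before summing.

Year 1999: gap = -2.5 × (9.67 - 5.33) = -10.85%, loss ≈ 11609 × 10.85/100 ≈ 1260.
Year 2000: gap = -2.5 × (9.78 - 5.33) = -11.125%, loss ≈ 11609 × 11.125/100 ≈ 1292.
Year 2001: gap = -2.5 × (9.28 - 5.33) = -9.875%, loss ≈ 11609 × 9.875/100 ≈ 1146.
Year 2002: gap = -2.5 × (6.36 - 5.33) = -2.575%, loss ≈ 11609 × 2.575/100 ≈ 299.
Year 2003: gap = -2.5 × (9.49 - 5.33) = -10.4%, loss ≈ 11609 × 10.4/100 ≈ 1207.
Total lost output = 1260 + 1292 + 1146 + 299 + 1207 = 5204 billion.

$5,204 billion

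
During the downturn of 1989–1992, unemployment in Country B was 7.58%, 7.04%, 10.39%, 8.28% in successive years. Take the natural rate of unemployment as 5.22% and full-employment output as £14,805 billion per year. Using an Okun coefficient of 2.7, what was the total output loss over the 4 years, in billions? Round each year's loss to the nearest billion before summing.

Year 1989: gap = -2.7 × (7.58 - 5.22) = -6.372%, loss ≈ 14805 × 6.372/100 ≈ 943.
Year 1990: gap = -2.7 × (7.04 - 5.22) = -4.914%, loss ≈ 14805 × 4.914/100 ≈ 728.
Year 1991: gap = -2.7 × (10.39 - 5.22) = -13.959%, loss ≈ 14805 × 13.959/100 ≈ 2067.
Year 1992: gap = -2.7 × (8.28 - 5.22) = -8.262%, loss ≈ 14805 × 8.262/100 ≈ 1223.
Total lost output = 943 + 728 + 2067 + 1223 = 4961 billion.

£4,961 billion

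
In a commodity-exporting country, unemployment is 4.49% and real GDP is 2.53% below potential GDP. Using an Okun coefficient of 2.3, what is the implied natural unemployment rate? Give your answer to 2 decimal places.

3.39%

From Okun's law, u - u* = -(output gap)/β = -(-2.53)/2.3 = 1.1 points.
So u* = 4.49 - 1.1 = 3.39%.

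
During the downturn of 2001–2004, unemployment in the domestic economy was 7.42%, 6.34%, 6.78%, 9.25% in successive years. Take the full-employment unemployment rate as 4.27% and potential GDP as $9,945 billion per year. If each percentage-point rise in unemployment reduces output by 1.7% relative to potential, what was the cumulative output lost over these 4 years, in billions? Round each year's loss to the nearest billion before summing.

Year 2001: gap = -1.7 × (7.42 - 4.27) = -5.355%, loss ≈ 9945 × 5.355/100 ≈ 533.
Year 2002: gap = -1.7 × (6.34 - 4.27) = -3.519%, loss ≈ 9945 × 3.519/100 ≈ 350.
Year 2003: gap = -1.7 × (6.78 - 4.27) = -4.267%, loss ≈ 9945 × 4.267/100 ≈ 424.
Year 2004: gap = -1.7 × (9.25 - 4.27) = -8.466%, loss ≈ 9945 × 8.466/100 ≈ 842.
Total lost output = 533 + 350 + 424 + 842 = 2149 billion.

$2,149 billion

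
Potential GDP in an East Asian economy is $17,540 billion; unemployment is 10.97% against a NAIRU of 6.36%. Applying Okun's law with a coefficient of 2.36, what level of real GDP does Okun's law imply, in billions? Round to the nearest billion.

Unemployment gap = 10.97 - 6.36 = 4.61 points, so the output gap is -2.36 × 4.61 = -10.8796%.
Actual GDP = 17540 × (1 - 10.8796/100) = 17540 × 0.891204 ≈ 15632 billion.

$15,632 billion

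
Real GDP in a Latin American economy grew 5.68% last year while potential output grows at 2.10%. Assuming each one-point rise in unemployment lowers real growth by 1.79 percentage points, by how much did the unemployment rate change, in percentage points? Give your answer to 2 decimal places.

-2.00 percentage points

Growth-rate Okun's law: g_Y = g_Y* - β × Δu, so Δu = (g_Y* - g_Y)/β.
Δu = (2.1 - 5.68)/1.79 = -3.58/1.79 = -2.00 percentage points.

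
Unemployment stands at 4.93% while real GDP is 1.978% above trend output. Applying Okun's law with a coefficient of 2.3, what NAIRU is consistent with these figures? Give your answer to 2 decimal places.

5.79%

From Okun's law, u - u* = -(output gap)/β = -(1.978)/2.3 = -0.86 points.
So u* = 4.93 + 0.86 = 5.79%.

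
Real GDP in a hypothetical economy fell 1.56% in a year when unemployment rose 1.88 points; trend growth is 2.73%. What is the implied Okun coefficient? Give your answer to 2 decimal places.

Growth form: g_Y = g_Y* - β × Δu, so β = (g_Y* - g_Y)/Δu.
β = (2.73 + 1.56)/1.88 = 4.29/1.88 = 2.28.

β ≈ 2.28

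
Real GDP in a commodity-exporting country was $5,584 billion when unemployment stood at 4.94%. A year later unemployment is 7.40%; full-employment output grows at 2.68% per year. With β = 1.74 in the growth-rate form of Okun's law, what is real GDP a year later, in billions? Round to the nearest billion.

Δu = 7.4 - 4.94 = 2.46 points.
Okun's law (growth form): g_Y = g_Y* - β × Δu = 2.68 - 1.74 × (2.46) = 2.68 - 4.2804 = -1.6004%.
Real GDP in the next year = 5584 × (1 - 1.6004/100) = 5584 × 0.983996 ≈ 5495 billion.

$5,495 billion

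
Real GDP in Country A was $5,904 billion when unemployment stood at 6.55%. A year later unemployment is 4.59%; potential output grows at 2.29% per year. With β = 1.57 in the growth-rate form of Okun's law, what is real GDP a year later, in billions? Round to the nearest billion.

$6,221 billion

Δu = 4.59 - 6.55 = -1.96 points.
Okun's law (growth form): g_Y = g_Y* - β × Δu = 2.29 - 1.57 × (-1.96) = 2.29 + 3.0772 = 5.3672%.
Real GDP in the next year = 5904 × (1 + 5.3672/100) = 5904 × 1.053672 ≈ 6221 billion.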